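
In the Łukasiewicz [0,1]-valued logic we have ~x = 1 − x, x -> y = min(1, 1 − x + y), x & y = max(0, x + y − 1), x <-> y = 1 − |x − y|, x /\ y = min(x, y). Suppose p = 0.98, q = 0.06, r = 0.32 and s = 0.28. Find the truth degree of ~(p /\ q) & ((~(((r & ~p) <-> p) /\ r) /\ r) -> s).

0.90

p /\ q = min(0.98, 0.06) = 0.06
~(p /\ q) = 1 − 0.06 = 0.94
~p = 1 − 0.98 = 0.02
r & ~p = max(0, 0.32 + 0.02 − 1) = max(0, -0.66) = 0.00
(r & ~p) <-> p = 1 − |0.00 − 0.98| = 1 − 0.98 = 0.02
((r & ~p) <-> p) /\ r = min(0.02, 0.32) = 0.02
~(((r & ~p) <-> p) /\ r) = 1 − 0.02 = 0.98
~(((r & ~p) <-> p) /\ r) /\ r = min(0.98, 0.32) = 0.32
(~(((r & ~p) <-> p) /\ r) /\ r) -> s = min(1, 1 − 0.32 + 0.28) = min(1, 0.96) = 0.96
~(p /\ q) & ((~(((r & ~p) <-> p) /\ r) /\ r) -> s) = max(0, 0.94 + 0.96 − 1) = max(0, 0.90) = 0.90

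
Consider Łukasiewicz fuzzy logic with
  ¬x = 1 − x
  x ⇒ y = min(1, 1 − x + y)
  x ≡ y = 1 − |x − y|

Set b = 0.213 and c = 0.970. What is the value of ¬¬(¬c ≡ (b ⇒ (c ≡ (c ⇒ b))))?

¬c = 1 − 0.970 = 0.030
c ⇒ b = min(1, 1 − 0.970 + 0.213) = min(1, 0.243) = 0.243
c ≡ (c ⇒ b) = 1 − |0.970 − 0.243| = 1 − 0.727 = 0.273
b ⇒ (c ≡ (c ⇒ b)) = min(1, 1 − 0.213 + 0.273) = min(1, 1.060) = 1.000
¬c ≡ (b ⇒ (c ≡ (c ⇒ b))) = 1 − |0.030 − 1.000| = 1 − 0.970 = 0.030
¬(¬c ≡ (b ⇒ (c ≡ (c ⇒ b)))) = 1 − 0.030 = 0.970
¬¬(¬c ≡ (b ⇒ (c ≡ (c ⇒ b)))) = 1 − 0.970 = 0.030

0.030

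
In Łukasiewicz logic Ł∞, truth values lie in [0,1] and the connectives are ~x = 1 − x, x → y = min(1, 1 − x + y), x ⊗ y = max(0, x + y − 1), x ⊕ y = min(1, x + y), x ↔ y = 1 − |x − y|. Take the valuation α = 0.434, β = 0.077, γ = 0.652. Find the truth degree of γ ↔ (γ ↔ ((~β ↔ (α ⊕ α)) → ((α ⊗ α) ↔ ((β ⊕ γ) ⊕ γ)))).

~β = 1 − 0.077 = 0.923
α ⊕ α = min(1, 0.434 + 0.434) = min(1, 0.868) = 0.868
~β ↔ (α ⊕ α) = 1 − |0.923 − 0.868| = 1 − 0.055 = 0.945
α ⊗ α = max(0, 0.434 + 0.434 − 1) = max(0, -0.132) = 0.000
β ⊕ γ = min(1, 0.077 + 0.652) = min(1, 0.729) = 0.729
(β ⊕ γ) ⊕ γ = min(1, 0.729 + 0.652) = min(1, 1.381) = 1.000
(α ⊗ α) ↔ ((β ⊕ γ) ⊕ γ) = 1 − |0.000 − 1.000| = 1 − 1.000 = 0.000
(~β ↔ (α ⊕ α)) → ((α ⊗ α) ↔ ((β ⊕ γ) ⊕ γ)) = min(1, 1 − 0.945 + 0.000) = min(1, 0.055) = 0.055
γ ↔ ((~β ↔ (α ⊕ α)) → ((α ⊗ α) ↔ ((β ⊕ γ) ⊕ γ))) = 1 − |0.652 − 0.055| = 1 − 0.597 = 0.403
γ ↔ (γ ↔ ((~β ↔ (α ⊕ α)) → ((α ⊗ α) ↔ ((β ⊕ γ) ⊕ γ)))) = 1 − |0.652 − 0.403| = 1 − 0.249 = 0.751

0.751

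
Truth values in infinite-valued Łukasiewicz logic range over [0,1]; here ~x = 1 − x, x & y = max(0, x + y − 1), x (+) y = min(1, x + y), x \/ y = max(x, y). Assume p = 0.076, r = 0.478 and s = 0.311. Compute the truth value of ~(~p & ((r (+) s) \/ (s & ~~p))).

0.287

~p = 1 − 0.076 = 0.924
r (+) s = min(1, 0.478 + 0.311) = min(1, 0.789) = 0.789
~~p = 1 − 0.924 = 0.076
s & ~~p = max(0, 0.311 + 0.076 − 1) = max(0, -0.613) = 0.000
(r (+) s) \/ (s & ~~p) = max(0.789, 0.000) = 0.789
~p & ((r (+) s) \/ (s & ~~p)) = max(0, 0.924 + 0.789 − 1) = max(0, 0.713) = 0.713
~(~p & ((r (+) s) \/ (s & ~~p))) = 1 − 0.713 = 0.287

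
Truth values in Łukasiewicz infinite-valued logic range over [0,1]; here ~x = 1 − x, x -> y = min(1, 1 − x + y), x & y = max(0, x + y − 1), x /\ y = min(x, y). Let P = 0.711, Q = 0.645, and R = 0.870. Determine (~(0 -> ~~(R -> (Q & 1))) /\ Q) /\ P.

Q & 1 = max(0, 0.645 + 1.000 − 1) = max(0, 0.645) = 0.645
R -> (Q & 1) = min(1, 1 − 0.870 + 0.645) = min(1, 0.775) = 0.775
~(R -> (Q & 1)) = 1 − 0.775 = 0.225
~~(R -> (Q & 1)) = 1 − 0.225 = 0.775
0 -> ~~(R -> (Q & 1)) = min(1, 1 − 0.000 + 0.775) = min(1, 1.775) = 1.000
~(0 -> ~~(R -> (Q & 1))) = 1 − 1.000 = 0.000
~(0 -> ~~(R -> (Q & 1))) /\ Q = min(0.000, 0.645) = 0.000
(~(0 -> ~~(R -> (Q & 1))) /\ Q) /\ P = min(0.000, 0.711) = 0.000

0.000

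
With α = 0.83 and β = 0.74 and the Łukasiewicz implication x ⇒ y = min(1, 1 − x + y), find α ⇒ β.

α ⇒ β = min(1, 1 − 0.83 + 0.74) = min(1, 0.91) = 0.91
For comparison, the Gödel implication (1 if x ≤ y else y) would give 0.74.

0.91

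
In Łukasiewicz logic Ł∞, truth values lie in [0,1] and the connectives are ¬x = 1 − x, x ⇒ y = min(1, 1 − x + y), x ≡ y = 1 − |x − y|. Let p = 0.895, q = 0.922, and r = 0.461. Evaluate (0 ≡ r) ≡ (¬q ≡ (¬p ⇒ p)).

0 ≡ r = 1 − |0.000 − 0.461| = 1 − 0.461 = 0.539
¬q = 1 − 0.922 = 0.078
¬p = 1 − 0.895 = 0.105
¬p ⇒ p = min(1, 1 − 0.105 + 0.895) = min(1, 1.790) = 1.000
¬q ≡ (¬p ⇒ p) = 1 − |0.078 − 1.000| = 1 − 0.922 = 0.078
(0 ≡ r) ≡ (¬q ≡ (¬p ⇒ p)) = 1 − |0.539 − 0.078| = 1 − 0.461 = 0.539

0.539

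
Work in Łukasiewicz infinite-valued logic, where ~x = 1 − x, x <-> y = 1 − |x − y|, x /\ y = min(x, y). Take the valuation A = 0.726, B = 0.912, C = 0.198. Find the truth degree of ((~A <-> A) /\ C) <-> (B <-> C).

0.912

~A = 1 − 0.726 = 0.274
~A <-> A = 1 − |0.274 − 0.726| = 1 − 0.452 = 0.548
(~A <-> A) /\ C = min(0.548, 0.198) = 0.198
B <-> C = 1 − |0.912 − 0.198| = 1 − 0.714 = 0.286
((~A <-> A) /\ C) <-> (B <-> C) = 1 − |0.198 − 0.286| = 1 − 0.088 = 0.912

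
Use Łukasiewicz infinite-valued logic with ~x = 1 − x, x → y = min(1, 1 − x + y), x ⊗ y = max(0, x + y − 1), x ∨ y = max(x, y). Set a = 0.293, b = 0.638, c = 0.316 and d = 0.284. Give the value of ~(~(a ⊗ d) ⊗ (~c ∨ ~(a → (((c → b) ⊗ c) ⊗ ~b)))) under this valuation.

a ⊗ d = max(0, 0.293 + 0.284 − 1) = max(0, -0.423) = 0.000
~(a ⊗ d) = 1 − 0.000 = 1.000
~c = 1 − 0.316 = 0.684
c → b = min(1, 1 − 0.316 + 0.638) = min(1, 1.322) = 1.000
(c → b) ⊗ c = max(0, 1.000 + 0.316 − 1) = max(0, 0.316) = 0.316
~b = 1 − 0.638 = 0.362
((c → b) ⊗ c) ⊗ ~b = max(0, 0.316 + 0.362 − 1) = max(0, -0.322) = 0.000
a → (((c → b) ⊗ c) ⊗ ~b) = min(1, 1 − 0.293 + 0.000) = min(1, 0.707) = 0.707
~(a → (((c → b) ⊗ c) ⊗ ~b)) = 1 − 0.707 = 0.293
~c ∨ ~(a → (((c → b) ⊗ c) ⊗ ~b)) = max(0.684, 0.293) = 0.684
~(a ⊗ d) ⊗ (~c ∨ ~(a → (((c → b) ⊗ c) ⊗ ~b))) = max(0, 1.000 + 0.684 − 1) = max(0, 0.684) = 0.684
~(~(a ⊗ d) ⊗ (~c ∨ ~(a → (((c → b) ⊗ c) ⊗ ~b)))) = 1 − 0.684 = 0.316

0.316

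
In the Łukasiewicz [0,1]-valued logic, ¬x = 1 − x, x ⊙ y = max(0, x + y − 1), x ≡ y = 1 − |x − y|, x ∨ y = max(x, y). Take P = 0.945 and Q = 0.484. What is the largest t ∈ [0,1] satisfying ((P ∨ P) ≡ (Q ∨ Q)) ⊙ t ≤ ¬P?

P ∨ P = max(0.945, 0.945) = 0.945
Q ∨ Q = max(0.484, 0.484) = 0.484
(P ∨ P) ≡ (Q ∨ Q) = 1 − |0.945 − 0.484| = 1 − 0.461 = 0.539
So the left factor is (P ∨ P) ≡ (Q ∨ Q) = 0.539.
¬P = 1 − 0.945 = 0.055
So the right-hand bound is ¬P = 0.055.
The residuum of the Łukasiewicz t-norm gives the supremum: min(1, 1 − 0.539 + 0.055).
1 − 0.539 + 0.055 = 0.516, so t = min(1, 0.516) = 0.516.
Check: 0.539 ⊙ 0.516 = max(0, 0.055) = 0.055 ≤ 0.055.

0.516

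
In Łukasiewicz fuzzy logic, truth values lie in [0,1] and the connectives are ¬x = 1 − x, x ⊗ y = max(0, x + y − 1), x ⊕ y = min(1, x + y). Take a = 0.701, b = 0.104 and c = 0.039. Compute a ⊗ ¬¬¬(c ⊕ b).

c ⊕ b = min(1, 0.039 + 0.104) = min(1, 0.143) = 0.143
¬(c ⊕ b) = 1 − 0.143 = 0.857
¬¬(c ⊕ b) = 1 − 0.857 = 0.143
¬¬¬(c ⊕ b) = 1 − 0.143 = 0.857
a ⊗ ¬¬¬(c ⊕ b) = max(0, 0.701 + 0.857 − 1) = max(0, 0.558) = 0.558

0.558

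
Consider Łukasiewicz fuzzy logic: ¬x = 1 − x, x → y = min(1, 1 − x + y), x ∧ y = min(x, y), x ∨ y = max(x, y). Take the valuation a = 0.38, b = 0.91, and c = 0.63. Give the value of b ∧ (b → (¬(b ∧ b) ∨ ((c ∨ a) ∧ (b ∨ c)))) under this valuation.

0.72

b ∧ b = min(0.91, 0.91) = 0.91
¬(b ∧ b) = 1 − 0.91 = 0.09
c ∨ a = max(0.63, 0.38) = 0.63
b ∨ c = max(0.91, 0.63) = 0.91
(c ∨ a) ∧ (b ∨ c) = min(0.63, 0.91) = 0.63
¬(b ∧ b) ∨ ((c ∨ a) ∧ (b ∨ c)) = max(0.09, 0.63) = 0.63
b → (¬(b ∧ b) ∨ ((c ∨ a) ∧ (b ∨ c))) = min(1, 1 − 0.91 + 0.63) = min(1, 0.72) = 0.72
b ∧ (b → (¬(b ∧ b) ∨ ((c ∨ a) ∧ (b ∨ c)))) = min(0.91, 0.72) = 0.72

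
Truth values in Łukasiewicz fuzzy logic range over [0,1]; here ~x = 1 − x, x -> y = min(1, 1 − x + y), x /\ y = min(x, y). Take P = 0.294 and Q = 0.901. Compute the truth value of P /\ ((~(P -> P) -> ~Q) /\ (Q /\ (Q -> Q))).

0.294

P -> P = min(1, 1 − 0.294 + 0.294) = min(1, 1.000) = 1.000
~(P -> P) = 1 − 1.000 = 0.000
~Q = 1 − 0.901 = 0.099
~(P -> P) -> ~Q = min(1, 1 − 0.000 + 0.099) = min(1, 1.099) = 1.000
Q -> Q = min(1, 1 − 0.901 + 0.901) = min(1, 1.000) = 1.000
Q /\ (Q -> Q) = min(0.901, 1.000) = 0.901
(~(P -> P) -> ~Q) /\ (Q /\ (Q -> Q)) = min(1.000, 0.901) = 0.901
P /\ ((~(P -> P) -> ~Q) /\ (Q /\ (Q -> Q))) = min(0.294, 0.901) = 0.294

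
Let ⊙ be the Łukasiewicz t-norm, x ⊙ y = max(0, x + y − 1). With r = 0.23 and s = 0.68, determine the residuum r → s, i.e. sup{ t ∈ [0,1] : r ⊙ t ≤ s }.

1.00

The residuum of the Łukasiewicz t-norm gives the supremum: min(1, 1 − 0.23 + 0.68).
1 − 0.23 + 0.68 = 1.45, so t = min(1, 1.45) = 1.00.
Check: 0.23 ⊙ 1.00 = max(0, 0.23) = 0.23 ≤ 0.68.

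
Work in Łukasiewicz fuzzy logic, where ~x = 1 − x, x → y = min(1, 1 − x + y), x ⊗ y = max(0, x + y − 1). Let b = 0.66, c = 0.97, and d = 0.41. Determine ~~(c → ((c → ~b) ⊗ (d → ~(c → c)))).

0.03

~b = 1 − 0.66 = 0.34
c → ~b = min(1, 1 − 0.97 + 0.34) = min(1, 0.37) = 0.37
c → c = min(1, 1 − 0.97 + 0.97) = min(1, 1.00) = 1.00
~(c → c) = 1 − 1.00 = 0.00
d → ~(c → c) = min(1, 1 − 0.41 + 0.00) = min(1, 0.59) = 0.59
(c → ~b) ⊗ (d → ~(c → c)) = max(0, 0.37 + 0.59 − 1) = max(0, -0.04) = 0.00
c → ((c → ~b) ⊗ (d → ~(c → c))) = min(1, 1 − 0.97 + 0.00) = min(1, 0.03) = 0.03
~(c → ((c → ~b) ⊗ (d → ~(c → c)))) = 1 − 0.03 = 0.97
~~(c → ((c → ~b) ⊗ (d → ~(c → c)))) = 1 − 0.97 = 0.03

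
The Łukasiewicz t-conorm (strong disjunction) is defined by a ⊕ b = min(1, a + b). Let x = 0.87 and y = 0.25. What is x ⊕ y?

1.00

x ⊕ y = min(1, 0.87 + 0.25) = min(1, 1.12) = 1.00
For comparison, the Gödel t-conorm max(a, b) would give 0.87.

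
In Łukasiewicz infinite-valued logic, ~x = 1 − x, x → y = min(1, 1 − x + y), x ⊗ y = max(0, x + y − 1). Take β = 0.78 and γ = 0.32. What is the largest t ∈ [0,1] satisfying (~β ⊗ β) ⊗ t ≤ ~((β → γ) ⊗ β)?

~β = 1 − 0.78 = 0.22
~β ⊗ β = max(0, 0.22 + 0.78 − 1) = max(0, 0.00) = 0.00
So the left factor is ~β ⊗ β = 0.00.
β → γ = min(1, 1 − 0.78 + 0.32) = min(1, 0.54) = 0.54
(β → γ) ⊗ β = max(0, 0.54 + 0.78 − 1) = max(0, 0.32) = 0.32
~((β → γ) ⊗ β) = 1 − 0.32 = 0.68
So the right-hand bound is ~((β → γ) ⊗ β) = 0.68.
The residuum of the Łukasiewicz t-norm gives the supremum: min(1, 1 − 0.00 + 0.68).
1 − 0.00 + 0.68 = 1.68, so t = min(1, 1.68) = 1.00.
Check: 0.00 ⊗ 1.00 = max(0, 0.00) = 0.00 ≤ 0.68.

1.00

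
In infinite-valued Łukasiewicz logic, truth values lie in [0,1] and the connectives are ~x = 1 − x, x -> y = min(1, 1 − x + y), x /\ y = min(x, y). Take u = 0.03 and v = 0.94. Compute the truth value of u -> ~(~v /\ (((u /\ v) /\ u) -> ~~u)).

~v = 1 − 0.94 = 0.06
u /\ v = min(0.03, 0.94) = 0.03
(u /\ v) /\ u = min(0.03, 0.03) = 0.03
~u = 1 − 0.03 = 0.97
~~u = 1 − 0.97 = 0.03
((u /\ v) /\ u) -> ~~u = min(1, 1 − 0.03 + 0.03) = min(1, 1.00) = 1.00
~v /\ (((u /\ v) /\ u) -> ~~u) = min(0.06, 1.00) = 0.06
~(~v /\ (((u /\ v) /\ u) -> ~~u)) = 1 − 0.06 = 0.94
u -> ~(~v /\ (((u /\ v) /\ u) -> ~~u)) = min(1, 1 − 0.03 + 0.94) = min(1, 1.91) = 1.00

1.00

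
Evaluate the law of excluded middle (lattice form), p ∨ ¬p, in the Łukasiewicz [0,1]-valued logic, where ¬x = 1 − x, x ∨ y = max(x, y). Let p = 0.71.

¬p = 1 − 0.71 = 0.29
p ∨ ¬p = max(0.71, 0.29) = 0.71
(The value 0.71 < 1 shows this instance is not satisfied; not a Ł∞-tautology — its value is max(a, 1−a).)

0.71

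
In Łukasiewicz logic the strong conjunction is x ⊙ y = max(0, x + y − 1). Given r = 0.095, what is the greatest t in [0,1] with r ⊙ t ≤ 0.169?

The residuum of the Łukasiewicz t-norm gives the supremum: min(1, 1 − 0.095 + 0.169).
1 − 0.095 + 0.169 = 1.074, so t = min(1, 1.074) = 1.000.
Check: 0.095 ⊙ 1.000 = max(0, 0.095) = 0.095 ≤ 0.169.

1.000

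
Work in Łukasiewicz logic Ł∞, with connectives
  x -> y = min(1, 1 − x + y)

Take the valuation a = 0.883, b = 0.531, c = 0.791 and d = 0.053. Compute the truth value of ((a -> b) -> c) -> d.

0.053

a -> b = min(1, 1 − 0.883 + 0.531) = min(1, 0.648) = 0.648
(a -> b) -> c = min(1, 1 − 0.648 + 0.791) = min(1, 1.143) = 1.000
((a -> b) -> c) -> d = min(1, 1 − 1.000 + 0.053) = min(1, 0.053) = 0.053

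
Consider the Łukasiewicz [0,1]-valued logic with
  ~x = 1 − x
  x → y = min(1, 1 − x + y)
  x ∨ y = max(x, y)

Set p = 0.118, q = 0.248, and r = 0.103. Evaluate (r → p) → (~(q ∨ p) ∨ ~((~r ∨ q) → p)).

0.779

r → p = min(1, 1 − 0.103 + 0.118) = min(1, 1.015) = 1.000
q ∨ p = max(0.248, 0.118) = 0.248
~(q ∨ p) = 1 − 0.248 = 0.752
~r = 1 − 0.103 = 0.897
~r ∨ q = max(0.897, 0.248) = 0.897
(~r ∨ q) → p = min(1, 1 − 0.897 + 0.118) = min(1, 0.221) = 0.221
~((~r ∨ q) → p) = 1 − 0.221 = 0.779
~(q ∨ p) ∨ ~((~r ∨ q) → p) = max(0.752, 0.779) = 0.779
(r → p) → (~(q ∨ p) ∨ ~((~r ∨ q) → p)) = min(1, 1 − 1.000 + 0.779) = min(1, 0.779) = 0.779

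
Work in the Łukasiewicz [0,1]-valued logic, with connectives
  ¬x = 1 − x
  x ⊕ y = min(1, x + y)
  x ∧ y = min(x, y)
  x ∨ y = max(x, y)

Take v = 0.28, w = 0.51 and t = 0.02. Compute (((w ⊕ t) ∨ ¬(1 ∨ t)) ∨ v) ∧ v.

0.28

w ⊕ t = min(1, 0.51 + 0.02) = min(1, 0.53) = 0.53
1 ∨ t = max(1.00, 0.02) = 1.00
¬(1 ∨ t) = 1 − 1.00 = 0.00
(w ⊕ t) ∨ ¬(1 ∨ t) = max(0.53, 0.00) = 0.53
((w ⊕ t) ∨ ¬(1 ∨ t)) ∨ v = max(0.53, 0.28) = 0.53
(((w ⊕ t) ∨ ¬(1 ∨ t)) ∨ v) ∧ v = min(0.53, 0.28) = 0.28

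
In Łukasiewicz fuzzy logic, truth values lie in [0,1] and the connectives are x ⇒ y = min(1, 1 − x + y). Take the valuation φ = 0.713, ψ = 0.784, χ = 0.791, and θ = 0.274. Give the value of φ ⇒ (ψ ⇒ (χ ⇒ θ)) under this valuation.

0.986

χ ⇒ θ = min(1, 1 − 0.791 + 0.274) = min(1, 0.483) = 0.483
ψ ⇒ (χ ⇒ θ) = min(1, 1 − 0.784 + 0.483) = min(1, 0.699) = 0.699
φ ⇒ (ψ ⇒ (χ ⇒ θ)) = min(1, 1 − 0.713 + 0.699) = min(1, 0.986) = 0.986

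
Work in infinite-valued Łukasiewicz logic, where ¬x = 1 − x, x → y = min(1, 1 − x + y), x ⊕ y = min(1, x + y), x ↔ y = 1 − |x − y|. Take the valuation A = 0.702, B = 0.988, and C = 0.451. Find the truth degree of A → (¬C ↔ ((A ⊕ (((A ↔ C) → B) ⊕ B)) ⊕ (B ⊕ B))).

0.847

¬C = 1 − 0.451 = 0.549
A ↔ C = 1 − |0.702 − 0.451| = 1 − 0.251 = 0.749
(A ↔ C) → B = min(1, 1 − 0.749 + 0.988) = min(1, 1.239) = 1.000
((A ↔ C) → B) ⊕ B = min(1, 1.000 + 0.988) = min(1, 1.988) = 1.000
A ⊕ (((A ↔ C) → B) ⊕ B) = min(1, 0.702 + 1.000) = min(1, 1.702) = 1.000
B ⊕ B = min(1, 0.988 + 0.988) = min(1, 1.976) = 1.000
(A ⊕ (((A ↔ C) → B) ⊕ B)) ⊕ (B ⊕ B) = min(1, 1.000 + 1.000) = min(1, 2.000) = 1.000
¬C ↔ ((A ⊕ (((A ↔ C) → B) ⊕ B)) ⊕ (B ⊕ B)) = 1 − |0.549 − 1.000| = 1 − 0.451 = 0.549
A → (¬C ↔ ((A ⊕ (((A ↔ C) → B) ⊕ B)) ⊕ (B ⊕ B))) = min(1, 1 − 0.702 + 0.549) = min(1, 0.847) = 0.847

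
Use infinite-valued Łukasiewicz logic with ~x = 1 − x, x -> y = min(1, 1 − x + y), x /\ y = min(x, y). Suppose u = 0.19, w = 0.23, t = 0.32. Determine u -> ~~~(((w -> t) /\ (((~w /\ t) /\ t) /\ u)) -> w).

0.81

w -> t = min(1, 1 − 0.23 + 0.32) = min(1, 1.09) = 1.00
~w = 1 − 0.23 = 0.77
~w /\ t = min(0.77, 0.32) = 0.32
(~w /\ t) /\ t = min(0.32, 0.32) = 0.32
((~w /\ t) /\ t) /\ u = min(0.32, 0.19) = 0.19
(w -> t) /\ (((~w /\ t) /\ t) /\ u) = min(1.00, 0.19) = 0.19
((w -> t) /\ (((~w /\ t) /\ t) /\ u)) -> w = min(1, 1 − 0.19 + 0.23) = min(1, 1.04) = 1.00
~(((w -> t) /\ (((~w /\ t) /\ t) /\ u)) -> w) = 1 − 1.00 = 0.00
~~(((w -> t) /\ (((~w /\ t) /\ t) /\ u)) -> w) = 1 − 0.00 = 1.00
~~~(((w -> t) /\ (((~w /\ t) /\ t) /\ u)) -> w) = 1 − 1.00 = 0.00
u -> ~~~(((w -> t) /\ (((~w /\ t) /\ t) /\ u)) -> w) = min(1, 1 − 0.19 + 0.00) = min(1, 0.81) = 0.81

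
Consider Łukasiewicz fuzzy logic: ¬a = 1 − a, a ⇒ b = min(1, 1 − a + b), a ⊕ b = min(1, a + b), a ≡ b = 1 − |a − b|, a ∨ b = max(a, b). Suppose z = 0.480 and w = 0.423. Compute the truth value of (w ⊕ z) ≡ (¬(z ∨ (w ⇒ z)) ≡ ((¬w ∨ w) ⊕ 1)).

w ⊕ z = min(1, 0.423 + 0.480) = min(1, 0.903) = 0.903
w ⇒ z = min(1, 1 − 0.423 + 0.480) = min(1, 1.057) = 1.000
z ∨ (w ⇒ z) = max(0.480, 1.000) = 1.000
¬(z ∨ (w ⇒ z)) = 1 − 1.000 = 0.000
¬w = 1 − 0.423 = 0.577
¬w ∨ w = max(0.577, 0.423) = 0.577
(¬w ∨ w) ⊕ 1 = min(1, 0.577 + 1.000) = min(1, 1.577) = 1.000
¬(z ∨ (w ⇒ z)) ≡ ((¬w ∨ w) ⊕ 1) = 1 − |0.000 − 1.000| = 1 − 1.000 = 0.000
(w ⊕ z) ≡ (¬(z ∨ (w ⇒ z)) ≡ ((¬w ∨ w) ⊕ 1)) = 1 − |0.903 − 0.000| = 1 − 0.903 = 0.097

0.097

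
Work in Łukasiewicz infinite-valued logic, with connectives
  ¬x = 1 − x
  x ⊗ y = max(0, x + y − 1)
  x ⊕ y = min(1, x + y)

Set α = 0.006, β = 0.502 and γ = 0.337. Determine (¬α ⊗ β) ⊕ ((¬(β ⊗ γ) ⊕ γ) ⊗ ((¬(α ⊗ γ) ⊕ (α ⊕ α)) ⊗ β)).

¬α = 1 − 0.006 = 0.994
¬α ⊗ β = max(0, 0.994 + 0.502 − 1) = max(0, 0.496) = 0.496
β ⊗ γ = max(0, 0.502 + 0.337 − 1) = max(0, -0.161) = 0.000
¬(β ⊗ γ) = 1 − 0.000 = 1.000
¬(β ⊗ γ) ⊕ γ = min(1, 1.000 + 0.337) = min(1, 1.337) = 1.000
α ⊗ γ = max(0, 0.006 + 0.337 − 1) = max(0, -0.657) = 0.000
¬(α ⊗ γ) = 1 − 0.000 = 1.000
α ⊕ α = min(1, 0.006 + 0.006) = min(1, 0.012) = 0.012
¬(α ⊗ γ) ⊕ (α ⊕ α) = min(1, 1.000 + 0.012) = min(1, 1.012) = 1.000
(¬(α ⊗ γ) ⊕ (α ⊕ α)) ⊗ β = max(0, 1.000 + 0.502 − 1) = max(0, 0.502) = 0.502
(¬(β ⊗ γ) ⊕ γ) ⊗ ((¬(α ⊗ γ) ⊕ (α ⊕ α)) ⊗ β) = max(0, 1.000 + 0.502 − 1) = max(0, 0.502) = 0.502
(¬α ⊗ β) ⊕ ((¬(β ⊗ γ) ⊕ γ) ⊗ ((¬(α ⊗ γ) ⊕ (α ⊕ α)) ⊗ β)) = min(1, 0.496 + 0.502) = min(1, 0.998) = 0.998

0.998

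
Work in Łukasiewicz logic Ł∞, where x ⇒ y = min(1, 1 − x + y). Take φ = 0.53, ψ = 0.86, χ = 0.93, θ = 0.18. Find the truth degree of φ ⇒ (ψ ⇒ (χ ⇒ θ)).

χ ⇒ θ = min(1, 1 − 0.93 + 0.18) = min(1, 0.25) = 0.25
ψ ⇒ (χ ⇒ θ) = min(1, 1 − 0.86 + 0.25) = min(1, 0.39) = 0.39
φ ⇒ (ψ ⇒ (χ ⇒ θ)) = min(1, 1 − 0.53 + 0.39) = min(1, 0.86) = 0.86

0.86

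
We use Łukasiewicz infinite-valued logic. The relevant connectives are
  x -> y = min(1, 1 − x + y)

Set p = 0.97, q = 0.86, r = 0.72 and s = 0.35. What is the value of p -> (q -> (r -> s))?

r -> s = min(1, 1 − 0.72 + 0.35) = min(1, 0.63) = 0.63
q -> (r -> s) = min(1, 1 − 0.86 + 0.63) = min(1, 0.77) = 0.77
p -> (q -> (r -> s)) = min(1, 1 − 0.97 + 0.77) = min(1, 0.80) = 0.80

0.80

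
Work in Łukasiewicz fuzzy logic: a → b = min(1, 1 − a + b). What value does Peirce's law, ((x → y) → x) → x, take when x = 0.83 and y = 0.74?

0.91

x → y = min(1, 1 − 0.83 + 0.74) = min(1, 0.91) = 0.91
(x → y) → x = min(1, 1 − 0.91 + 0.83) = min(1, 0.92) = 0.92
((x → y) → x) → x = min(1, 1 − 0.92 + 0.83) = min(1, 0.91) = 0.91
(The value 0.91 < 1 shows this instance is not satisfied; not a Ł∞-tautology in general.)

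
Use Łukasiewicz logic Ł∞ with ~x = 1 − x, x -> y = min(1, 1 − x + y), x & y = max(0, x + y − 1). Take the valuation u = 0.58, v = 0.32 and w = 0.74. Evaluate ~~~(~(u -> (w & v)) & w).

w & v = max(0, 0.74 + 0.32 − 1) = max(0, 0.06) = 0.06
u -> (w & v) = min(1, 1 − 0.58 + 0.06) = min(1, 0.48) = 0.48
~(u -> (w & v)) = 1 − 0.48 = 0.52
~(u -> (w & v)) & w = max(0, 0.52 + 0.74 − 1) = max(0, 0.26) = 0.26
~(~(u -> (w & v)) & w) = 1 − 0.26 = 0.74
~~(~(u -> (w & v)) & w) = 1 − 0.74 = 0.26
~~~(~(u -> (w & v)) & w) = 1 − 0.26 = 0.74

0.74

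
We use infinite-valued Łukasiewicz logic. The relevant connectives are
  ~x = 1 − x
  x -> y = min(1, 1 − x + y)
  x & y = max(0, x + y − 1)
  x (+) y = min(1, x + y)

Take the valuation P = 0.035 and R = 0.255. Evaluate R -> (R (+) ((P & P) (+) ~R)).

P & P = max(0, 0.035 + 0.035 − 1) = max(0, -0.930) = 0.000
~R = 1 − 0.255 = 0.745
(P & P) (+) ~R = min(1, 0.000 + 0.745) = min(1, 0.745) = 0.745
R (+) ((P & P) (+) ~R) = min(1, 0.255 + 0.745) = min(1, 1.000) = 1.000
R -> (R (+) ((P & P) (+) ~R)) = min(1, 1 − 0.255 + 1.000) = min(1, 1.745) = 1.000

1.000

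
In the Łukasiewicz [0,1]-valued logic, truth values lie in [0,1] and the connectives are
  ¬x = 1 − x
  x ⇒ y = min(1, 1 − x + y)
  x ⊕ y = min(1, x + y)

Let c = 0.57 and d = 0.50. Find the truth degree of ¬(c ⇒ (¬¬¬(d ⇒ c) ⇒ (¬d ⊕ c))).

0.00

d ⇒ c = min(1, 1 − 0.50 + 0.57) = min(1, 1.07) = 1.00
¬(d ⇒ c) = 1 − 1.00 = 0.00
¬¬(d ⇒ c) = 1 − 0.00 = 1.00
¬¬¬(d ⇒ c) = 1 − 1.00 = 0.00
¬d = 1 − 0.50 = 0.50
¬d ⊕ c = min(1, 0.50 + 0.57) = min(1, 1.07) = 1.00
¬¬¬(d ⇒ c) ⇒ (¬d ⊕ c) = min(1, 1 − 0.00 + 1.00) = min(1, 2.00) = 1.00
c ⇒ (¬¬¬(d ⇒ c) ⇒ (¬d ⊕ c)) = min(1, 1 − 0.57 + 1.00) = min(1, 1.43) = 1.00
¬(c ⇒ (¬¬¬(d ⇒ c) ⇒ (¬d ⊕ c))) = 1 − 1.00 = 0.00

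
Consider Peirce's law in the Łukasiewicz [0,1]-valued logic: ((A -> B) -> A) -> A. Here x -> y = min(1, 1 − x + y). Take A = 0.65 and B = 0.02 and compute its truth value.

A -> B = min(1, 1 − 0.65 + 0.02) = min(1, 0.37) = 0.37
(A -> B) -> A = min(1, 1 − 0.37 + 0.65) = min(1, 1.28) = 1.00
((A -> B) -> A) -> A = min(1, 1 − 1.00 + 0.65) = min(1, 0.65) = 0.65
(The value 0.65 < 1 shows this instance is not satisfied; not a Ł∞-tautology in general.)

0.65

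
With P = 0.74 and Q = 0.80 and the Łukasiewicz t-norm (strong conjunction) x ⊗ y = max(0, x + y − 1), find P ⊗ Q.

0.54

P ⊗ Q = max(0, 0.74 + 0.80 − 1) = max(0, 0.54) = 0.54
For comparison, the Gödel (minimum) t-norm min(x, y) would give 0.74.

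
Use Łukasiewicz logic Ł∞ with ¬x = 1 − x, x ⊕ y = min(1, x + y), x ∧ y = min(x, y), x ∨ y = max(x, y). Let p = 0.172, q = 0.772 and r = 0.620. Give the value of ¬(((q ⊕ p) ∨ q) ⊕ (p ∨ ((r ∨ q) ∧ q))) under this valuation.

0.000

q ⊕ p = min(1, 0.772 + 0.172) = min(1, 0.944) = 0.944
(q ⊕ p) ∨ q = max(0.944, 0.772) = 0.944
r ∨ q = max(0.620, 0.772) = 0.772
(r ∨ q) ∧ q = min(0.772, 0.772) = 0.772
p ∨ ((r ∨ q) ∧ q) = max(0.172, 0.772) = 0.772
((q ⊕ p) ∨ q) ⊕ (p ∨ ((r ∨ q) ∧ q)) = min(1, 0.944 + 0.772) = min(1, 1.716) = 1.000
¬(((q ⊕ p) ∨ q) ⊕ (p ∨ ((r ∨ q) ∧ q))) = 1 − 1.000 = 0.000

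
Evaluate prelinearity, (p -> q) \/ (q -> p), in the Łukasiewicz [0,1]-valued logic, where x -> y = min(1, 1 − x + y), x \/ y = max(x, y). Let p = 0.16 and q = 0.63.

p -> q = min(1, 1 − 0.16 + 0.63) = min(1, 1.47) = 1.00
q -> p = min(1, 1 − 0.63 + 0.16) = min(1, 0.53) = 0.53
(p -> q) \/ (q -> p) = max(1.00, 0.53) = 1.00
(As expected: a Ł∞-tautology — holds in every MV-chain.)

1.00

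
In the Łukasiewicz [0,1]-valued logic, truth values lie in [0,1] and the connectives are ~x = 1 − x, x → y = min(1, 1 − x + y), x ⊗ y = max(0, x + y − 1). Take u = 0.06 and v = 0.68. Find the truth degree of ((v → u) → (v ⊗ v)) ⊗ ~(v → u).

0.60

v → u = min(1, 1 − 0.68 + 0.06) = min(1, 0.38) = 0.38
v ⊗ v = max(0, 0.68 + 0.68 − 1) = max(0, 0.36) = 0.36
(v → u) → (v ⊗ v) = min(1, 1 − 0.38 + 0.36) = min(1, 0.98) = 0.98
~(v → u) = 1 − 0.38 = 0.62
((v → u) → (v ⊗ v)) ⊗ ~(v → u) = max(0, 0.98 + 0.62 − 1) = max(0, 0.60) = 0.60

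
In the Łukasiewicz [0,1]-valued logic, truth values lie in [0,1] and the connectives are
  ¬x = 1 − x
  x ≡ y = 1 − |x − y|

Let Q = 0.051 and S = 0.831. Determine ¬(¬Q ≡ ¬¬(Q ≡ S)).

¬Q = 1 − 0.051 = 0.949
Q ≡ S = 1 − |0.051 − 0.831| = 1 − 0.780 = 0.220
¬(Q ≡ S) = 1 − 0.220 = 0.780
¬¬(Q ≡ S) = 1 − 0.780 = 0.220
¬Q ≡ ¬¬(Q ≡ S) = 1 − |0.949 − 0.220| = 1 − 0.729 = 0.271
¬(¬Q ≡ ¬¬(Q ≡ S)) = 1 − 0.271 = 0.729

0.729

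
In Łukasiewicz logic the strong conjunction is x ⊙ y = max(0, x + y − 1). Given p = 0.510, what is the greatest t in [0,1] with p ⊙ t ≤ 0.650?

1.000

The residuum of the Łukasiewicz t-norm gives the supremum: min(1, 1 − 0.510 + 0.650).
1 − 0.510 + 0.650 = 1.140, so t = min(1, 1.140) = 1.000.
Check: 0.510 ⊙ 1.000 = max(0, 0.510) = 0.510 ≤ 0.650.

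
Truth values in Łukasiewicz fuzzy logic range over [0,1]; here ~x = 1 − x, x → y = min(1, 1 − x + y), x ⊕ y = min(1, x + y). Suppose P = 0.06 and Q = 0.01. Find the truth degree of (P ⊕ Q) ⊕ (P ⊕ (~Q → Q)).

P ⊕ Q = min(1, 0.06 + 0.01) = min(1, 0.07) = 0.07
~Q = 1 − 0.01 = 0.99
~Q → Q = min(1, 1 − 0.99 + 0.01) = min(1, 0.02) = 0.02
P ⊕ (~Q → Q) = min(1, 0.06 + 0.02) = min(1, 0.08) = 0.08
(P ⊕ Q) ⊕ (P ⊕ (~Q → Q)) = min(1, 0.07 + 0.08) = min(1, 0.15) = 0.15

0.15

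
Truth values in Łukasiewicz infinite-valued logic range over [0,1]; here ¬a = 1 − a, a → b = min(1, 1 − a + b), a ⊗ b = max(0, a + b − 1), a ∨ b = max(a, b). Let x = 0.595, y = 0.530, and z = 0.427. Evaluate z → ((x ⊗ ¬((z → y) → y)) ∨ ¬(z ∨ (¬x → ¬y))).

0.638

z → y = min(1, 1 − 0.427 + 0.530) = min(1, 1.103) = 1.000
(z → y) → y = min(1, 1 − 1.000 + 0.530) = min(1, 0.530) = 0.530
¬((z → y) → y) = 1 − 0.530 = 0.470
x ⊗ ¬((z → y) → y) = max(0, 0.595 + 0.470 − 1) = max(0, 0.065) = 0.065
¬x = 1 − 0.595 = 0.405
¬y = 1 − 0.530 = 0.470
¬x → ¬y = min(1, 1 − 0.405 + 0.470) = min(1, 1.065) = 1.000
z ∨ (¬x → ¬y) = max(0.427, 1.000) = 1.000
¬(z ∨ (¬x → ¬y)) = 1 − 1.000 = 0.000
(x ⊗ ¬((z → y) → y)) ∨ ¬(z ∨ (¬x → ¬y)) = max(0.065, 0.000) = 0.065
z → ((x ⊗ ¬((z → y) → y)) ∨ ¬(z ∨ (¬x → ¬y))) = min(1, 1 − 0.427 + 0.065) = min(1, 0.638) = 0.638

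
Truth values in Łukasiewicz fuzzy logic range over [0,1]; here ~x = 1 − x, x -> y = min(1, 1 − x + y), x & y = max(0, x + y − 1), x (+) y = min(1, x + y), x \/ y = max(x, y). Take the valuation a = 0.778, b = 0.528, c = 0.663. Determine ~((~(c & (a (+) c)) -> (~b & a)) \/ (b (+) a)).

0.000

a (+) c = min(1, 0.778 + 0.663) = min(1, 1.441) = 1.000
c & (a (+) c) = max(0, 0.663 + 1.000 − 1) = max(0, 0.663) = 0.663
~(c & (a (+) c)) = 1 − 0.663 = 0.337
~b = 1 − 0.528 = 0.472
~b & a = max(0, 0.472 + 0.778 − 1) = max(0, 0.250) = 0.250
~(c & (a (+) c)) -> (~b & a) = min(1, 1 − 0.337 + 0.250) = min(1, 0.913) = 0.913
b (+) a = min(1, 0.528 + 0.778) = min(1, 1.306) = 1.000
(~(c & (a (+) c)) -> (~b & a)) \/ (b (+) a) = max(0.913, 1.000) = 1.000
~((~(c & (a (+) c)) -> (~b & a)) \/ (b (+) a)) = 1 − 1.000 = 0.000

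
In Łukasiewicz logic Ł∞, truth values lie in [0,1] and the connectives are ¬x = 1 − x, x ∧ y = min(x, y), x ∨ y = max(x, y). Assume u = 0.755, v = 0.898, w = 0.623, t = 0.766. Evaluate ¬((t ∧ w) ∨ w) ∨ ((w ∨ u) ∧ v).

0.755

t ∧ w = min(0.766, 0.623) = 0.623
(t ∧ w) ∨ w = max(0.623, 0.623) = 0.623
¬((t ∧ w) ∨ w) = 1 − 0.623 = 0.377
w ∨ u = max(0.623, 0.755) = 0.755
(w ∨ u) ∧ v = min(0.755, 0.898) = 0.755
¬((t ∧ w) ∨ w) ∨ ((w ∨ u) ∧ v) = max(0.377, 0.755) = 0.755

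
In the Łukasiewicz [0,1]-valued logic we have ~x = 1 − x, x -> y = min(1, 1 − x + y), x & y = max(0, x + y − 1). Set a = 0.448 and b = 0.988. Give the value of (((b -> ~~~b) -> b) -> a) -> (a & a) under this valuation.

0.552

~b = 1 − 0.988 = 0.012
~~b = 1 − 0.012 = 0.988
~~~b = 1 − 0.988 = 0.012
b -> ~~~b = min(1, 1 − 0.988 + 0.012) = min(1, 0.024) = 0.024
(b -> ~~~b) -> b = min(1, 1 − 0.024 + 0.988) = min(1, 1.964) = 1.000
((b -> ~~~b) -> b) -> a = min(1, 1 − 1.000 + 0.448) = min(1, 0.448) = 0.448
a & a = max(0, 0.448 + 0.448 − 1) = max(0, -0.104) = 0.000
(((b -> ~~~b) -> b) -> a) -> (a & a) = min(1, 1 − 0.448 + 0.000) = min(1, 0.552) = 0.552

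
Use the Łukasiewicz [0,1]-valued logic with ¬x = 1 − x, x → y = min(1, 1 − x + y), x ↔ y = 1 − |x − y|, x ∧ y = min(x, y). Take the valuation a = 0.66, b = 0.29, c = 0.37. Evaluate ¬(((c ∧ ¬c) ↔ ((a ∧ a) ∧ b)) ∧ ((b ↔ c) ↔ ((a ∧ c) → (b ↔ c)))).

0.08

¬c = 1 − 0.37 = 0.63
c ∧ ¬c = min(0.37, 0.63) = 0.37
a ∧ a = min(0.66, 0.66) = 0.66
(a ∧ a) ∧ b = min(0.66, 0.29) = 0.29
(c ∧ ¬c) ↔ ((a ∧ a) ∧ b) = 1 − |0.37 − 0.29| = 1 − 0.08 = 0.92
b ↔ c = 1 − |0.29 − 0.37| = 1 − 0.08 = 0.92
a ∧ c = min(0.66, 0.37) = 0.37
(a ∧ c) → (b ↔ c) = min(1, 1 − 0.37 + 0.92) = min(1, 1.55) = 1.00
(b ↔ c) ↔ ((a ∧ c) → (b ↔ c)) = 1 − |0.92 − 1.00| = 1 − 0.08 = 0.92
((c ∧ ¬c) ↔ ((a ∧ a) ∧ b)) ∧ ((b ↔ c) ↔ ((a ∧ c) → (b ↔ c))) = min(0.92, 0.92) = 0.92
¬(((c ∧ ¬c) ↔ ((a ∧ a) ∧ b)) ∧ ((b ↔ c) ↔ ((a ∧ c) → (b ↔ c)))) = 1 − 0.92 = 0.08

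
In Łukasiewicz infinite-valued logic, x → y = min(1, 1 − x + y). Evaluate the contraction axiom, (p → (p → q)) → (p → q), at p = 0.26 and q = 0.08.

p → q = min(1, 1 − 0.26 + 0.08) = min(1, 0.82) = 0.82
p → (p → q) = min(1, 1 − 0.26 + 0.82) = min(1, 1.56) = 1.00
(p → (p → q)) → (p → q) = min(1, 1 − 1.00 + 0.82) = min(1, 0.82) = 0.82
(The value 0.82 < 1 shows this instance is not satisfied; fails in Ł∞ (the t-norm is not idempotent).)

0.82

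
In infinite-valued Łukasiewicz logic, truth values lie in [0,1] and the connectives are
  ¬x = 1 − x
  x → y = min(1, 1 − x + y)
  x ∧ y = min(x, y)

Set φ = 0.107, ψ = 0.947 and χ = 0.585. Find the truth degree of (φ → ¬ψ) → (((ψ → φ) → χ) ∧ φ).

¬ψ = 1 − 0.947 = 0.053
φ → ¬ψ = min(1, 1 − 0.107 + 0.053) = min(1, 0.946) = 0.946
ψ → φ = min(1, 1 − 0.947 + 0.107) = min(1, 0.160) = 0.160
(ψ → φ) → χ = min(1, 1 − 0.160 + 0.585) = min(1, 1.425) = 1.000
((ψ → φ) → χ) ∧ φ = min(1.000, 0.107) = 0.107
(φ → ¬ψ) → (((ψ → φ) → χ) ∧ φ) = min(1, 1 − 0.946 + 0.107) = min(1, 0.161) = 0.161

0.161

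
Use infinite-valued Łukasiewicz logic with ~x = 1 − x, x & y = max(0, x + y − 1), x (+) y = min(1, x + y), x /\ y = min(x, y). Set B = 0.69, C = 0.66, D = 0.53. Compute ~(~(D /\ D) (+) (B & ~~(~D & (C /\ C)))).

0.53

D /\ D = min(0.53, 0.53) = 0.53
~(D /\ D) = 1 − 0.53 = 0.47
~D = 1 − 0.53 = 0.47
C /\ C = min(0.66, 0.66) = 0.66
~D & (C /\ C) = max(0, 0.47 + 0.66 − 1) = max(0, 0.13) = 0.13
~(~D & (C /\ C)) = 1 − 0.13 = 0.87
~~(~D & (C /\ C)) = 1 − 0.87 = 0.13
B & ~~(~D & (C /\ C)) = max(0, 0.69 + 0.13 − 1) = max(0, -0.18) = 0.00
~(D /\ D) (+) (B & ~~(~D & (C /\ C))) = min(1, 0.47 + 0.00) = min(1, 0.47) = 0.47
~(~(D /\ D) (+) (B & ~~(~D & (C /\ C)))) = 1 − 0.47 = 0.53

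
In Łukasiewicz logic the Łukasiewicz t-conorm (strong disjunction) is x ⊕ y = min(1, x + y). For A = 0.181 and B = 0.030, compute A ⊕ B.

0.211

A ⊕ B = min(1, 0.181 + 0.030) = min(1, 0.211) = 0.211
For comparison, the Gödel t-conorm max(x, y) would give 0.181.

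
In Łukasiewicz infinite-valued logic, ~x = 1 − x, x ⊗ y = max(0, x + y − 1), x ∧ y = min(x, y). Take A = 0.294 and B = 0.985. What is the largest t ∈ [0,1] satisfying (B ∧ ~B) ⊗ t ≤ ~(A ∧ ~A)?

1.000

~B = 1 − 0.985 = 0.015
B ∧ ~B = min(0.985, 0.015) = 0.015
So the left factor is B ∧ ~B = 0.015.
~A = 1 − 0.294 = 0.706
A ∧ ~A = min(0.294, 0.706) = 0.294
~(A ∧ ~A) = 1 − 0.294 = 0.706
So the right-hand bound is ~(A ∧ ~A) = 0.706.
The residuum of the Łukasiewicz t-norm gives the supremum: min(1, 1 − 0.015 + 0.706).
1 − 0.015 + 0.706 = 1.691, so t = min(1, 1.691) = 1.000.
Check: 0.015 ⊗ 1.000 = max(0, 0.015) = 0.015 ≤ 0.706.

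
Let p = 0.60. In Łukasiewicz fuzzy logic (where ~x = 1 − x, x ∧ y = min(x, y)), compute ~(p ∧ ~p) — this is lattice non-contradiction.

0.60

~p = 1 − 0.60 = 0.40
p ∧ ~p = min(0.60, 0.40) = 0.40
~(p ∧ ~p) = 1 − 0.40 = 0.60
(The value 0.60 < 1 shows this instance is not satisfied; not a Ł∞-tautology — its value is 1 − min(a, 1−a).)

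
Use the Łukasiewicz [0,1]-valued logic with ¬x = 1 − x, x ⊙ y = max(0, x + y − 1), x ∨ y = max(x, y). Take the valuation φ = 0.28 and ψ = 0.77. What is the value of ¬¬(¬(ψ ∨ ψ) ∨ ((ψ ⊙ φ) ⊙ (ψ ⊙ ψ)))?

0.23

ψ ∨ ψ = max(0.77, 0.77) = 0.77
¬(ψ ∨ ψ) = 1 − 0.77 = 0.23
ψ ⊙ φ = max(0, 0.77 + 0.28 − 1) = max(0, 0.05) = 0.05
ψ ⊙ ψ = max(0, 0.77 + 0.77 − 1) = max(0, 0.54) = 0.54
(ψ ⊙ φ) ⊙ (ψ ⊙ ψ) = max(0, 0.05 + 0.54 − 1) = max(0, -0.41) = 0.00
¬(ψ ∨ ψ) ∨ ((ψ ⊙ φ) ⊙ (ψ ⊙ ψ)) = max(0.23, 0.00) = 0.23
¬(¬(ψ ∨ ψ) ∨ ((ψ ⊙ φ) ⊙ (ψ ⊙ ψ))) = 1 − 0.23 = 0.77
¬¬(¬(ψ ∨ ψ) ∨ ((ψ ⊙ φ) ⊙ (ψ ⊙ ψ))) = 1 − 0.77 = 0.23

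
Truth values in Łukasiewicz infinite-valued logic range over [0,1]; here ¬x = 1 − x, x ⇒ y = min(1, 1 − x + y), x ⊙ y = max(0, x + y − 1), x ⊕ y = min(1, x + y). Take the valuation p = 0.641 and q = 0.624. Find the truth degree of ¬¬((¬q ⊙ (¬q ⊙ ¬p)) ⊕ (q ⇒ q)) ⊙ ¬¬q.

0.624

¬q = 1 − 0.624 = 0.376
¬p = 1 − 0.641 = 0.359
¬q ⊙ ¬p = max(0, 0.376 + 0.359 − 1) = max(0, -0.265) = 0.000
¬q ⊙ (¬q ⊙ ¬p) = max(0, 0.376 + 0.000 − 1) = max(0, -0.624) = 0.000
q ⇒ q = min(1, 1 − 0.624 + 0.624) = min(1, 1.000) = 1.000
(¬q ⊙ (¬q ⊙ ¬p)) ⊕ (q ⇒ q) = min(1, 0.000 + 1.000) = min(1, 1.000) = 1.000
¬((¬q ⊙ (¬q ⊙ ¬p)) ⊕ (q ⇒ q)) = 1 − 1.000 = 0.000
¬¬((¬q ⊙ (¬q ⊙ ¬p)) ⊕ (q ⇒ q)) = 1 − 0.000 = 1.000
¬¬q = 1 − 0.376 = 0.624
¬¬((¬q ⊙ (¬q ⊙ ¬p)) ⊕ (q ⇒ q)) ⊙ ¬¬q = max(0, 1.000 + 0.624 − 1) = max(0, 0.624) = 0.624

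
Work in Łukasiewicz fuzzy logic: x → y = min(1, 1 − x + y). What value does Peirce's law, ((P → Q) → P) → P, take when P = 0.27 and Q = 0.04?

0.77

P → Q = min(1, 1 − 0.27 + 0.04) = min(1, 0.77) = 0.77
(P → Q) → P = min(1, 1 − 0.77 + 0.27) = min(1, 0.50) = 0.50
((P → Q) → P) → P = min(1, 1 − 0.50 + 0.27) = min(1, 0.77) = 0.77
(The value 0.77 < 1 shows this instance is not satisfied; not a Ł∞-tautology in general.)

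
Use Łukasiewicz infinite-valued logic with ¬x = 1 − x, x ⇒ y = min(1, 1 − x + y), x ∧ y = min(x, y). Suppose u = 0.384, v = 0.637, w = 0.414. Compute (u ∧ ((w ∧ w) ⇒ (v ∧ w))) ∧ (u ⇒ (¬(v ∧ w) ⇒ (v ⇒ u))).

w ∧ w = min(0.414, 0.414) = 0.414
v ∧ w = min(0.637, 0.414) = 0.414
(w ∧ w) ⇒ (v ∧ w) = min(1, 1 − 0.414 + 0.414) = min(1, 1.000) = 1.000
u ∧ ((w ∧ w) ⇒ (v ∧ w)) = min(0.384, 1.000) = 0.384
¬(v ∧ w) = 1 − 0.414 = 0.586
v ⇒ u = min(1, 1 − 0.637 + 0.384) = min(1, 0.747) = 0.747
¬(v ∧ w) ⇒ (v ⇒ u) = min(1, 1 − 0.586 + 0.747) = min(1, 1.161) = 1.000
u ⇒ (¬(v ∧ w) ⇒ (v ⇒ u)) = min(1, 1 − 0.384 + 1.000) = min(1, 1.616) = 1.000
(u ∧ ((w ∧ w) ⇒ (v ∧ w))) ∧ (u ⇒ (¬(v ∧ w) ⇒ (v ⇒ u))) = min(0.384, 1.000) = 0.384

0.384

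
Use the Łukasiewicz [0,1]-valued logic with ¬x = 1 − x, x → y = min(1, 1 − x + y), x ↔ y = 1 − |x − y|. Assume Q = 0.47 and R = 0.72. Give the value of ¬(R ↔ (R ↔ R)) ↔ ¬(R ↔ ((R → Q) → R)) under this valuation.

R ↔ R = 1 − |0.72 − 0.72| = 1 − 0.00 = 1.00
R ↔ (R ↔ R) = 1 − |0.72 − 1.00| = 1 − 0.28 = 0.72
¬(R ↔ (R ↔ R)) = 1 − 0.72 = 0.28
R → Q = min(1, 1 − 0.72 + 0.47) = min(1, 0.75) = 0.75
(R → Q) → R = min(1, 1 − 0.75 + 0.72) = min(1, 0.97) = 0.97
R ↔ ((R → Q) → R) = 1 − |0.72 − 0.97| = 1 − 0.25 = 0.75
¬(R ↔ ((R → Q) → R)) = 1 − 0.75 = 0.25
¬(R ↔ (R ↔ R)) ↔ ¬(R ↔ ((R → Q) → R)) = 1 − |0.28 − 0.25| = 1 − 0.03 = 0.97

0.97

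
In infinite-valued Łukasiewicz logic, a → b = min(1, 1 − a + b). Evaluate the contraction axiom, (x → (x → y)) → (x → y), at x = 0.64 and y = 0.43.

0.79

x → y = min(1, 1 − 0.64 + 0.43) = min(1, 0.79) = 0.79
x → (x → y) = min(1, 1 − 0.64 + 0.79) = min(1, 1.15) = 1.00
(x → (x → y)) → (x → y) = min(1, 1 − 1.00 + 0.79) = min(1, 0.79) = 0.79
(The value 0.79 < 1 shows this instance is not satisfied; fails in Ł∞ (the t-norm is not idempotent).)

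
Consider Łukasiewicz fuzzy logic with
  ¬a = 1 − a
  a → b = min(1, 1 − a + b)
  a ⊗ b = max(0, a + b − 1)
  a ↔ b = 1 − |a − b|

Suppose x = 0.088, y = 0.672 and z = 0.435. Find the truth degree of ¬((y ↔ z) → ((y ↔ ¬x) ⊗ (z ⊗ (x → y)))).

y ↔ z = 1 − |0.672 − 0.435| = 1 − 0.237 = 0.763
¬x = 1 − 0.088 = 0.912
y ↔ ¬x = 1 − |0.672 − 0.912| = 1 − 0.240 = 0.760
x → y = min(1, 1 − 0.088 + 0.672) = min(1, 1.584) = 1.000
z ⊗ (x → y) = max(0, 0.435 + 1.000 − 1) = max(0, 0.435) = 0.435
(y ↔ ¬x) ⊗ (z ⊗ (x → y)) = max(0, 0.760 + 0.435 − 1) = max(0, 0.195) = 0.195
(y ↔ z) → ((y ↔ ¬x) ⊗ (z ⊗ (x → y))) = min(1, 1 − 0.763 + 0.195) = min(1, 0.432) = 0.432
¬((y ↔ z) → ((y ↔ ¬x) ⊗ (z ⊗ (x → y)))) = 1 − 0.432 = 0.568

0.568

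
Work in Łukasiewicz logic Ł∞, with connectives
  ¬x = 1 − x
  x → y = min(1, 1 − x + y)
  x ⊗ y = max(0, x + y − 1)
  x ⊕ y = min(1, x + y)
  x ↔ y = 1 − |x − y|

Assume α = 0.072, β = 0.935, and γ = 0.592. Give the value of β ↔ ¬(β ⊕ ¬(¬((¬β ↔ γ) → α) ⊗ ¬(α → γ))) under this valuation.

0.065

¬β = 1 − 0.935 = 0.065
¬β ↔ γ = 1 − |0.065 − 0.592| = 1 − 0.527 = 0.473
(¬β ↔ γ) → α = min(1, 1 − 0.473 + 0.072) = min(1, 0.599) = 0.599
¬((¬β ↔ γ) → α) = 1 − 0.599 = 0.401
α → γ = min(1, 1 − 0.072 + 0.592) = min(1, 1.520) = 1.000
¬(α → γ) = 1 − 1.000 = 0.000
¬((¬β ↔ γ) → α) ⊗ ¬(α → γ) = max(0, 0.401 + 0.000 − 1) = max(0, -0.599) = 0.000
¬(¬((¬β ↔ γ) → α) ⊗ ¬(α → γ)) = 1 − 0.000 = 1.000
β ⊕ ¬(¬((¬β ↔ γ) → α) ⊗ ¬(α → γ)) = min(1, 0.935 + 1.000) = min(1, 1.935) = 1.000
¬(β ⊕ ¬(¬((¬β ↔ γ) → α) ⊗ ¬(α → γ))) = 1 − 1.000 = 0.000
β ↔ ¬(β ⊕ ¬(¬((¬β ↔ γ) → α) ⊗ ¬(α → γ))) = 1 − |0.935 − 0.000| = 1 − 0.935 = 0.065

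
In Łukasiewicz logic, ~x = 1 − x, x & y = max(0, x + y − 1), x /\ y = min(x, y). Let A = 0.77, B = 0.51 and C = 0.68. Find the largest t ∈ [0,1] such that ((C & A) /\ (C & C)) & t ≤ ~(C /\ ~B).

C & A = max(0, 0.68 + 0.77 − 1) = max(0, 0.45) = 0.45
C & C = max(0, 0.68 + 0.68 − 1) = max(0, 0.36) = 0.36
(C & A) /\ (C & C) = min(0.45, 0.36) = 0.36
So the left factor is (C & A) /\ (C & C) = 0.36.
~B = 1 − 0.51 = 0.49
C /\ ~B = min(0.68, 0.49) = 0.49
~(C /\ ~B) = 1 − 0.49 = 0.51
So the right-hand bound is ~(C /\ ~B) = 0.51.
The residuum of the Łukasiewicz t-norm gives the supremum: min(1, 1 − 0.36 + 0.51).
1 − 0.36 + 0.51 = 1.15, so t = min(1, 1.15) = 1.00.
Check: 0.36 & 1.00 = max(0, 0.36) = 0.36 ≤ 0.51.

1.00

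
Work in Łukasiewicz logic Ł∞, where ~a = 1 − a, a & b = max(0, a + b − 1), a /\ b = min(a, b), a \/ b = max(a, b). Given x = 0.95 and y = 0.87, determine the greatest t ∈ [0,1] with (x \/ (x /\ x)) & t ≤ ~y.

0.18

x /\ x = min(0.95, 0.95) = 0.95
x \/ (x /\ x) = max(0.95, 0.95) = 0.95
So the left factor is x \/ (x /\ x) = 0.95.
~y = 1 − 0.87 = 0.13
So the right-hand bound is ~y = 0.13.
The residuum of the Łukasiewicz t-norm gives the supremum: min(1, 1 − 0.95 + 0.13).
1 − 0.95 + 0.13 = 0.18, so t = min(1, 0.18) = 0.18.
Check: 0.95 & 0.18 = max(0, 0.13) = 0.13 ≤ 0.13.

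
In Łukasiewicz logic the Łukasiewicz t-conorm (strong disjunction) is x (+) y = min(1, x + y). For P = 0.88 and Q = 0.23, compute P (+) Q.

P (+) Q = min(1, 0.88 + 0.23) = min(1, 1.11) = 1.00
For comparison, the Gödel t-conorm max(x, y) would give 0.88.

1.00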